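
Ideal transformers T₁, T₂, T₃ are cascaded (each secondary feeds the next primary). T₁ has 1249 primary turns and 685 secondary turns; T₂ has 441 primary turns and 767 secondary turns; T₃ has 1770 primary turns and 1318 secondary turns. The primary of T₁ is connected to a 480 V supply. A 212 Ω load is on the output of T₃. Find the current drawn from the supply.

After T₁: V = 480.00 × 685/1249 = 263.25 V.
After T₂: V = 263.25 × 767/441 = 457.85 V.
After T₃: V = 457.85 × 1318/1770 = 340.93 V.
I_load = 340.93/212 = 1.6082 A, so P_out = 340.93 × 1.6082 = 548.28 W.
All ideal ⇒ P_in = P_out, so I_supply = 548.28/480 = 1.14 A.

I_supply ≈ 1.14 A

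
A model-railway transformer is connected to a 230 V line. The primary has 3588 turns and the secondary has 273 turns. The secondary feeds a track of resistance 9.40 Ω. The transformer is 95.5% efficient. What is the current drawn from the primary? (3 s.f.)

I_p ≈ 0.148 A

V_s = 230 × 273/3588 = 17.500 V.
I_s = V_s/R = 17.500/9.40 = 1.8617 A.
P_out = V_s I_s = 17.500 × 1.8617 = 32.580 W.
P_in = P_out/η = 32.580/0.955 = 34.115 W.
I_p = P_in/V_p = 34.115/230 = 0.148 A.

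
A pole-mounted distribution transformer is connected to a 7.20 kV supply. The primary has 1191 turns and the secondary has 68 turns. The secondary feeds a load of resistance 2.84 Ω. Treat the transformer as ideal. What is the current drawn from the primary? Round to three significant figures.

I_p ≈ 8.26 A

V_s = V_p × N_s/N_p = 7200 × 68/1191 = 411.08 V.
I_s = V_s/R = 411.08/2.84 = 144.75 A.
For an ideal transformer I_p N_p = I_s N_s, so I_p = 144.75 × 68/1191 = 8.26 A.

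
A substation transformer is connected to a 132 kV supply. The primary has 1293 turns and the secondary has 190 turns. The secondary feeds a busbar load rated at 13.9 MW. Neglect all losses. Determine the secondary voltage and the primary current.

V_s ≈ 19400 V, I_p ≈ 105 A

V_s = V_p × N_s/N_p = 132000 × 190/1293 = 19397 V.
I_s = P/V_s = 1.39×10^7/19397 = 716.61 A.
I_p = I_s × N_s/N_p = 716.61 × 190/1293 = 105 A.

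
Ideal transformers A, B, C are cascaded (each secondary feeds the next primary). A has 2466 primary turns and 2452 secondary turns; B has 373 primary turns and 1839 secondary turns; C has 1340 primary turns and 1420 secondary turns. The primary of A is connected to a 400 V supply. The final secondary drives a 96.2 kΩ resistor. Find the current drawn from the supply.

After A: V = 400.00 × 2452/2466 = 397.73 V.
After B: V = 397.73 × 1839/373 = 1960.9 V.
After C: V = 1960.9 × 1420/1340 = 2078.0 V.
I_load = 2078.0/96200 = 0.021601 A, so P_out = 2078.0 × 0.021601 = 44.886 W.
All ideal ⇒ P_in = P_out, so I_supply = 44.886/400 = 0.112 A.

I_supply ≈ 0.112 A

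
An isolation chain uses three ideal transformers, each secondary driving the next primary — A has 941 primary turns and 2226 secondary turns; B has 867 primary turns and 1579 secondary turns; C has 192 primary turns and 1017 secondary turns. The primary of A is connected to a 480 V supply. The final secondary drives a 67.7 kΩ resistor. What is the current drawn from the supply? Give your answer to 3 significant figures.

I_supply ≈ 3.69 A

After A: V = 480.00 × 2226/941 = 1135.5 V.
After B: V = 1135.5 × 1579/867 = 2067.9 V.
After C: V = 2067.9 × 1017/192 = 10954 V.
I_load = 10954/67700 = 0.16180 A, so P_out = 10954 × 0.16180 = 1772.3 W.
All ideal ⇒ P_in = P_out, so I_supply = 1772.3/480 = 3.69 A.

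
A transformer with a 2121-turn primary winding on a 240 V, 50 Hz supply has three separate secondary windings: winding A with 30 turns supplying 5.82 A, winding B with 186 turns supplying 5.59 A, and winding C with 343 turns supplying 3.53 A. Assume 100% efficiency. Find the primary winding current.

I_p ≈ 1.14 A

V_A = 240 × 30/2121 = 3.3946 V; V_B = 240 × 186/2121 = 21.047 V; V_C = 240 × 343/2121 = 38.812 V.
P_out = V_A I_A + V_B I_B + V_C I_C = 3.3946×5.82 + 21.047×5.59 + 38.812×3.53 = 19.757 + 117.65 + 137.01 = 274.41 W.
Ideal ⇒ P_in = P_out, so I_p = P_out/V_p = 274.41/240 = 1.14 A.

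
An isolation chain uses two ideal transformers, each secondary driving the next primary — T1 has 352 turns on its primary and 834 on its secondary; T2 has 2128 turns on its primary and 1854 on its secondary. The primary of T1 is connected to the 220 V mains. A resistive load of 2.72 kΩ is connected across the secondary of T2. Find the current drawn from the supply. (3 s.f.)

Secondary of T1: V = 220.00 × 834/352 = 521.25 V.
Secondary of T2: V = 521.25 × 1854/2128 = 454.13 V.
I_load = 454.13/2720 = 0.16696 A, so P_out = 454.13 × 0.16696 = 75.823 W.
All ideal ⇒ P_in = P_out, so I_supply = 75.823/220 = 0.345 A.

I_supply ≈ 0.345 A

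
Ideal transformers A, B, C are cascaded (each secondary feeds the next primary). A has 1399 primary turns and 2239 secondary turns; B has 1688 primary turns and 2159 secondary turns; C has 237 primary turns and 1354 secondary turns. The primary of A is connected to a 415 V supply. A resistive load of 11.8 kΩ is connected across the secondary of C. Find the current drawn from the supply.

Secondary of A: V = 415.00 × 2239/1399 = 664.18 V.
Secondary of B: V = 664.18 × 2159/1688 = 849.50 V.
Secondary of C: V = 849.50 × 1354/237 = 4853.3 V.
I_load = 4853.3/11800 = 0.41129 A, so P_out = 4853.3 × 0.41129 = 1996.1 W.
All ideal ⇒ P_in = P_out, so I_supply = 1996.1/415 = 4.81 A.

I_supply ≈ 4.81 A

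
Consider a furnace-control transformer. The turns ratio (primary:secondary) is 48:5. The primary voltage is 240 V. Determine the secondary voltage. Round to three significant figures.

V_s/V_p = N_s/N_p, so V_s = 240 × 5/48 = 25.0 V.

V_s ≈ 25.0 V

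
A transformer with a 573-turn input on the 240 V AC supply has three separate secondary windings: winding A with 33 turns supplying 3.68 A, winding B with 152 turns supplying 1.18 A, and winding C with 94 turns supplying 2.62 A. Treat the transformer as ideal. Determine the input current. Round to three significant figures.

I_in ≈ 0.955 A

V_A = 240 × 33/573 = 13.822 V; V_B = 240 × 152/573 = 63.665 V; V_C = 240 × 94/573 = 39.372 V.
P_out = V_A I_A + V_B I_B + V_C I_C = 13.822×3.68 + 63.665×1.18 + 39.372×2.62 = 50.865 + 75.125 + 103.15 = 229.14 W.
Ideal ⇒ P_in = P_out, so I_in = P_out/V_in = 229.14/240 = 0.955 A.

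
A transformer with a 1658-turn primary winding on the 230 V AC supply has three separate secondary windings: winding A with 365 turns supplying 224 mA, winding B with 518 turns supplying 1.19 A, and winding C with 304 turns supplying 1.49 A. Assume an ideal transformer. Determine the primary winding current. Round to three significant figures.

V_A = 230 × 365/1658 = 50.633 V; V_B = 230 × 518/1658 = 71.858 V; V_C = 230 × 304/1658 = 42.171 V.
P_out = V_A I_A + V_B I_B + V_C I_C = 50.633×0.224 + 71.858×1.19 + 42.171×1.49 = 11.342 + 85.511 + 62.835 = 159.69 W.
Ideal ⇒ P_in = P_out, so I_p = P_out/V_p = 159.69/230 = 0.694 A.

I_p ≈ 0.694 A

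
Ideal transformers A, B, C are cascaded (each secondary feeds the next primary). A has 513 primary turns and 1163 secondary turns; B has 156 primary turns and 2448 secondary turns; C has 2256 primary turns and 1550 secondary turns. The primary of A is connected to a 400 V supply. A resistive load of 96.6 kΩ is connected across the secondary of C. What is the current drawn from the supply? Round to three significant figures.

After A: V = 400.00 × 1163/513 = 906.82 V.
After B: V = 906.82 × 2448/156 = 14230 V.
After C: V = 14230 × 1550/2256 = 9776.9 V.
I_load = 9776.9/96600 = 0.10121 A, so P_out = 9776.9 × 0.10121 = 989.52 W.
All ideal ⇒ P_in = P_out, so I_supply = 989.52/400 = 2.47 A.

I_supply ≈ 2.47 A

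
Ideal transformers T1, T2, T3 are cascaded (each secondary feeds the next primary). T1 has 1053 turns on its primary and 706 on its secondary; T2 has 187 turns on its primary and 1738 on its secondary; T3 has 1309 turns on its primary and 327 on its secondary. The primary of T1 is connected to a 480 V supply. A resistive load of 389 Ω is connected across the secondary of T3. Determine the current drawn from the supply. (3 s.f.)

I_supply ≈ 2.99 A

Secondary of T1: V = 480.00 × 706/1053 = 321.82 V.
Secondary of T2: V = 321.82 × 1738/187 = 2991.1 V.
Secondary of T3: V = 2991.1 × 327/1309 = 747.19 V.
I_load = 747.19/389 = 1.9208 A, so P_out = 747.19 × 1.9208 = 1435.2 W.
All ideal ⇒ P_in = P_out, so I_supply = 1435.2/480 = 2.99 A.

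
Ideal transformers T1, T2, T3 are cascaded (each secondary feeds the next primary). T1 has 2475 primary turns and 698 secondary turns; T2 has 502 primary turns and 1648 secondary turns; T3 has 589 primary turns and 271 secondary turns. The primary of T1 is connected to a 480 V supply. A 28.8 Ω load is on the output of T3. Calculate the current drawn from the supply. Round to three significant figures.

After T1: V = 480.00 × 698/2475 = 135.37 V.
After T2: V = 135.37 × 1648/502 = 444.40 V.
After T3: V = 444.40 × 271/589 = 204.47 V.
I_load = 204.47/28.8 = 7.0996 A, so P_out = 204.47 × 7.0996 = 1451.7 W.
All ideal ⇒ P_in = P_out, so I_supply = 1451.7/480 = 3.02 A.

I_supply ≈ 3.02 A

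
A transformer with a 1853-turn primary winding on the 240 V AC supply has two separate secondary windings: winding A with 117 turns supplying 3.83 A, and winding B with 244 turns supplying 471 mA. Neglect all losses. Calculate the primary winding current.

I_p ≈ 0.304 A

V_A = 240 × 117/1853 = 15.154 V; V_B = 240 × 244/1853 = 31.603 V.
P_out = V_A I_A + V_B I_B = 15.154×3.83 + 31.603×0.471 = 58.039 + 14.885 = 72.924 W.
Ideal ⇒ P_in = P_out, so I_p = P_out/V_p = 72.924/240 = 0.304 A.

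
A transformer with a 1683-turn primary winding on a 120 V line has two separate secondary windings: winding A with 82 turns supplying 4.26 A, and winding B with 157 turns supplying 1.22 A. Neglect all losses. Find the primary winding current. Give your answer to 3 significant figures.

V_A = 120 × 82/1683 = 5.8467 V; V_B = 120 × 157/1683 = 11.194 V.
P_out = V_A I_A + V_B I_B = 5.8467×4.26 + 11.194×1.22 = 24.907 + 13.657 = 38.564 W.
Ideal ⇒ P_in = P_out, so I_p = P_out/V_p = 38.564/120 = 0.321 A.

I_p ≈ 0.321 A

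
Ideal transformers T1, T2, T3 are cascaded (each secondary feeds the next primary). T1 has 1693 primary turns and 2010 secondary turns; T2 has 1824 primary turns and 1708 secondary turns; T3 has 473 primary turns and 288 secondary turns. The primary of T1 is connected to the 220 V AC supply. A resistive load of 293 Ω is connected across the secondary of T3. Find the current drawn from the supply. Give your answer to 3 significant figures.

Secondary of T1: V = 220.00 × 2010/1693 = 261.19 V.
Secondary of T2: V = 261.19 × 1708/1824 = 244.58 V.
Secondary of T3: V = 244.58 × 288/473 = 148.92 V.
I_load = 148.92/293 = 0.50826 A, so P_out = 148.92 × 0.50826 = 75.691 W.
All ideal ⇒ P_in = P_out, so I_supply = 75.691/220 = 0.344 A.

I_supply ≈ 0.344 A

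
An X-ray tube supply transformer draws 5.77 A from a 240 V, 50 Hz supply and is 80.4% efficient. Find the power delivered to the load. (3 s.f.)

P_in = V_p I_p = 240 × 5.77 = 1384.8 W.
P_out = η P_in = 0.804 × 1384.8 = 1110 W.

P_out ≈ 1110 W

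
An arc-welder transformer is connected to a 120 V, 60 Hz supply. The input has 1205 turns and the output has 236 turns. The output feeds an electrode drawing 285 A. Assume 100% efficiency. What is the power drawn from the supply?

P ≈ 6700 W

I_in = I_out × N_out/N_in = 285 × 236/1205 = 55.817 A.
P = V_in I_in = 120 × 55.817 = 6700 W.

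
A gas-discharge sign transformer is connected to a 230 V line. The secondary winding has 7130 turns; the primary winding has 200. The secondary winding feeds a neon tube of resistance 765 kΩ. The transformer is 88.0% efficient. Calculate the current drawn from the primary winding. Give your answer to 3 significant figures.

V_s = 230 × 7130/200 = 8199.5 V.
I_s = V_s/R = 8199.5/765000 = 0.010718 A.
P_out = V_s I_s = 8199.5 × 0.010718 = 87.885 W.
P_in = P_out/η = 87.885/0.880 = 99.869 W.
I_p = P_in/V_p = 99.869/230 = 0.434 A.

I_p ≈ 0.434 A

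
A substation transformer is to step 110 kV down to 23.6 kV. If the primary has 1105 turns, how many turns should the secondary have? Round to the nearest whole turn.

N_s/N_p = V_s/V_p, so N_s = 1105 × 23600/110000 = 237.1 ≈ 237 turns.

N_s = 237 turns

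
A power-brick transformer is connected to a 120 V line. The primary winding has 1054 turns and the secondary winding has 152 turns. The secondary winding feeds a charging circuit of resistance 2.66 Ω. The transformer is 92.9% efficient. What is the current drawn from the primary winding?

V_s = 120 × 152/1054 = 17.306 V.
I_s = V_s/R = 17.306/2.66 = 6.5058 A.
P_out = V_s I_s = 17.306 × 6.5058 = 112.59 W.
P_in = P_out/η = 112.59/0.929 = 121.19 W.
I_p = P_in/V_p = 121.19/120 = 1.01 A.

I_p ≈ 1.01 A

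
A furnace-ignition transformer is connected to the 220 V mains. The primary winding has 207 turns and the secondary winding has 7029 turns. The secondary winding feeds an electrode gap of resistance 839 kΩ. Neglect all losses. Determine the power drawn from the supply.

P ≈ 66.5 W

V_s = V_p × N_s/N_p = 220 × 7029/207 = 7470.4 V.
I_s = V_s/R = 7470.4/839000 = 0.0089040 A.
I_p = I_s × N_s/N_p = 0.0089040 × 7029/207 = 0.30235 A.
P = V_p I_p = 220 × 0.30235 = 66.5 W.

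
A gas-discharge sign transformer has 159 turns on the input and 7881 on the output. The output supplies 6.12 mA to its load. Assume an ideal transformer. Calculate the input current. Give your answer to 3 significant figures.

I_in ≈ 0.303 A

For an ideal transformer I_in/I_out = N_out/N_in, so I_in = 0.00612 × 7881/159 = 0.303 A.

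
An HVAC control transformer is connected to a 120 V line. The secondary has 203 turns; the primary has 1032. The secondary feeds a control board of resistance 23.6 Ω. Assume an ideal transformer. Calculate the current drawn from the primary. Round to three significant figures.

V_s = V_p × N_s/N_p = 120 × 203/1032 = 23.605 V.
I_s = V_s/R = 23.605/23.6 = 1.0002 A.
For an ideal transformer I_p N_p = I_s N_s, so I_p = 1.0002 × 203/1032 = 0.197 A.

I_p ≈ 0.197 A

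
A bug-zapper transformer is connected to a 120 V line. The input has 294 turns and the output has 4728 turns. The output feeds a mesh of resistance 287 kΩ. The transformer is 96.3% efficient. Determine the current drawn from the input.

V_out = 120 × 4728/294 = 1929.8 V.
I_out = V_out/R = 1929.8/287000 = 0.0067240 A.
P_out = V_out I_out = 1929.8 × 0.0067240 = 12.976 W.
P_in = P_out/η = 12.976/0.963 = 13.475 W.
I_in = P_in/V_in = 13.475/120 = 0.112 A.

I_in ≈ 0.112 A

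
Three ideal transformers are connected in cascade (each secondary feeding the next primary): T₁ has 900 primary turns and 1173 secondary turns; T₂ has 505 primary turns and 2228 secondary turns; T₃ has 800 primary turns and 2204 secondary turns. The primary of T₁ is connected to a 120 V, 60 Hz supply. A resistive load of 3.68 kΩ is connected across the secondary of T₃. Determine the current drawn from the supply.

After T₁: V = 120.00 × 1173/900 = 156.40 V.
After T₂: V = 156.40 × 2228/505 = 690.02 V.
After T₃: V = 690.02 × 2204/800 = 1901.0 V.
I_load = 1901.0/3680 = 0.51658 A, so P_out = 1901.0 × 0.51658 = 982.01 W.
All ideal ⇒ P_in = P_out, so I_supply = 982.01/120 = 8.18 A.

I_supply ≈ 8.18 A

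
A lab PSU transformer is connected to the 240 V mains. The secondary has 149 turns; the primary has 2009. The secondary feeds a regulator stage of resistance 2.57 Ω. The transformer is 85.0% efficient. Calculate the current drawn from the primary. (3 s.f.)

V_s = 240 × 149/2009 = 17.800 V.
I_s = V_s/R = 17.800/2.57 = 6.9260 A.
P_out = V_s I_s = 17.800 × 6.9260 = 123.28 W.
P_in = P_out/η = 123.28/0.850 = 145.04 W.
I_p = P_in/V_p = 145.04/240 = 0.604 A.

I_p ≈ 0.604 A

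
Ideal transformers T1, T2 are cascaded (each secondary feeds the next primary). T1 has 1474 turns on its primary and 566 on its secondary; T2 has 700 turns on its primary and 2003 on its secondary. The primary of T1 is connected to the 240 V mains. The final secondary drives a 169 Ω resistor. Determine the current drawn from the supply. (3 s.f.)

I_supply ≈ 1.71 A

Secondary of T1: V = 240.00 × 566/1474 = 92.157 V.
Secondary of T2: V = 92.157 × 2003/700 = 263.70 V.
I_load = 263.70/169 = 1.5604 A, so P_out = 263.70 × 1.5604 = 411.47 W.
All ideal ⇒ P_in = P_out, so I_supply = 411.47/240 = 1.71 A.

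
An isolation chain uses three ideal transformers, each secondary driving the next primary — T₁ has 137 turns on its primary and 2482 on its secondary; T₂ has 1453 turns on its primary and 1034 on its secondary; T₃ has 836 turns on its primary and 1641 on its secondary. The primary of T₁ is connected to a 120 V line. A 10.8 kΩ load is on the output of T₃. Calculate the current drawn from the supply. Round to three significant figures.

Secondary of T₁: V = 120.00 × 2482/137 = 2174.0 V.
Secondary of T₂: V = 2174.0 × 1034/1453 = 1547.1 V.
Secondary of T₃: V = 1547.1 × 1641/836 = 3036.8 V.
I_load = 3036.8/10800 = 0.28119 A, so P_out = 3036.8 × 0.28119 = 853.92 W.
All ideal ⇒ P_in = P_out, so I_supply = 853.92/120 = 7.12 A.

I_supply ≈ 7.12 A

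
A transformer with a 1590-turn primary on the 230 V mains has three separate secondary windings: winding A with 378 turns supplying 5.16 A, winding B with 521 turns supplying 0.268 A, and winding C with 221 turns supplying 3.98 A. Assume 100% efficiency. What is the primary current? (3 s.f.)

V_A = 230 × 378/1590 = 54.679 V; V_B = 230 × 521/1590 = 75.365 V; V_C = 230 × 221/1590 = 31.969 V.
P_out = V_A I_A + V_B I_B + V_C I_C = 54.679×5.16 + 75.365×0.268 + 31.969×3.98 = 282.14 + 20.198 + 127.23 = 429.58 W.
Ideal ⇒ P_in = P_out, so I_p = P_out/V_p = 429.58/230 = 1.87 A.

I_p ≈ 1.87 A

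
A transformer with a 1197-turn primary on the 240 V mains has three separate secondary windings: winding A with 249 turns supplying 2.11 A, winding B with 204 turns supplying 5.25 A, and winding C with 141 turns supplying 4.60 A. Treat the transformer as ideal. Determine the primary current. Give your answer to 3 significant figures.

V_A = 240 × 249/1197 = 49.925 V; V_B = 240 × 204/1197 = 40.902 V; V_C = 240 × 141/1197 = 28.271 V.
P_out = V_A I_A + V_B I_B + V_C I_C = 49.925×2.11 + 40.902×5.25 + 28.271×4.60 = 105.34 + 214.74 + 130.05 = 450.12 W.
Ideal ⇒ P_in = P_out, so I_p = P_out/V_p = 450.12/240 = 1.88 A.

I_p ≈ 1.88 A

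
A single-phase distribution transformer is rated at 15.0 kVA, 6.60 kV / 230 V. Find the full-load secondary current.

I_s = S/V_s = 15000/230 = 65.2 A.

I_s ≈ 65.2 A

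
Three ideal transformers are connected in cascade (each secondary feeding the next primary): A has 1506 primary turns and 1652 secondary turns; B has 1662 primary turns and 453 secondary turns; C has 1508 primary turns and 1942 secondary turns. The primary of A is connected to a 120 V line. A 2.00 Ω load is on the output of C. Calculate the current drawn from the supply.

After A: V = 120.00 × 1652/1506 = 131.63 V.
After B: V = 131.63 × 453/1662 = 35.878 V.
After C: V = 35.878 × 1942/1508 = 46.204 V.
I_load = 46.204/2.00 = 23.102 A, so P_out = 46.204 × 23.102 = 1067.4 W.
All ideal ⇒ P_in = P_out, so I_supply = 1067.4/120 = 8.90 A.

I_supply ≈ 8.90 A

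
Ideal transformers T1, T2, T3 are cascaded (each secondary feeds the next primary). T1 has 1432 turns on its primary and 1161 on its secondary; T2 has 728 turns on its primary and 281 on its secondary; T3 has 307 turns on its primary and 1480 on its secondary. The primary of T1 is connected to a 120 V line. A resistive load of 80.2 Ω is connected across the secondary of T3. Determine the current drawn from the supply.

I_supply ≈ 3.41 A

Secondary of T1: V = 120.00 × 1161/1432 = 97.291 V.
Secondary of T2: V = 97.291 × 281/728 = 37.553 V.
Secondary of T3: V = 37.553 × 1480/307 = 181.04 V.
I_load = 181.04/80.2 = 2.2573 A, so P_out = 181.04 × 2.2573 = 408.66 W.
All ideal ⇒ P_in = P_out, so I_supply = 408.66/120 = 3.41 A.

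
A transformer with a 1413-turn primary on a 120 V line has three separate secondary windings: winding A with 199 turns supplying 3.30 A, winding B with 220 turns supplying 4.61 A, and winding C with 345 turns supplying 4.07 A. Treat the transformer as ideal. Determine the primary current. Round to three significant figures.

V_A = 120 × 199/1413 = 16.900 V; V_B = 120 × 220/1413 = 18.684 V; V_C = 120 × 345/1413 = 29.299 V.
P_out = V_A I_A + V_B I_B + V_C I_C = 16.900×3.30 + 18.684×4.61 + 29.299×4.07 = 55.771 + 86.132 + 119.25 = 261.15 W.
Ideal ⇒ P_in = P_out, so I_p = P_out/V_p = 261.15/120 = 2.18 A.

I_p ≈ 2.18 A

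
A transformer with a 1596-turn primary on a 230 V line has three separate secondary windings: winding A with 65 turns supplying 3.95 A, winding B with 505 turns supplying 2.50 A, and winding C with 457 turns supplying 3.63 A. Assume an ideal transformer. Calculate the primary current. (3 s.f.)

V_A = 230 × 65/1596 = 9.3672 V; V_B = 230 × 505/1596 = 72.776 V; V_C = 230 × 457/1596 = 65.858 V.
P_out = V_A I_A + V_B I_B + V_C I_C = 9.3672×3.95 + 72.776×2.50 + 65.858×3.63 = 37.000 + 181.94 + 239.07 = 458.01 W.
Ideal ⇒ P_in = P_out, so I_p = P_out/V_p = 458.01/230 = 1.99 A.

I_p ≈ 1.99 A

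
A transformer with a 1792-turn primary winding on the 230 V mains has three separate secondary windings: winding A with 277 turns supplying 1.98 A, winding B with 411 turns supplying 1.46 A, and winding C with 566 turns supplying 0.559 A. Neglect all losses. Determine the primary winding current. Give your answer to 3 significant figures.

I_p ≈ 0.817 A

V_A = 230 × 277/1792 = 35.552 V; V_B = 230 × 411/1792 = 52.751 V; V_C = 230 × 566/1792 = 72.645 V.
P_out = V_A I_A + V_B I_B + V_C I_C = 35.552×1.98 + 52.751×1.46 + 72.645×0.559 = 70.394 + 77.017 + 40.609 = 188.02 W.
Ideal ⇒ P_in = P_out, so I_p = P_out/V_p = 188.02/230 = 0.817 A.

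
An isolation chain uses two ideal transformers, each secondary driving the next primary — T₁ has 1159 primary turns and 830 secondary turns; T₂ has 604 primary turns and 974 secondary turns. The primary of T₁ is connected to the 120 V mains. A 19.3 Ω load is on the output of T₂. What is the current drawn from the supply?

I_supply ≈ 8.29 A

After T₁: V = 120.00 × 830/1159 = 85.936 V.
After T₂: V = 85.936 × 974/604 = 138.58 V.
I_load = 138.58/19.3 = 7.1803 A, so P_out = 138.58 × 7.1803 = 995.04 W.
All ideal ⇒ P_in = P_out, so I_supply = 995.04/120 = 8.29 A.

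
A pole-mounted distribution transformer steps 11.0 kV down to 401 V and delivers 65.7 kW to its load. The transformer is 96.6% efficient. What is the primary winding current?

P_in = P_out/η = 65700/0.966 = 68012 W.
I_p = P_in/V_p = 68012/11000 = 6.18 A.

I_p ≈ 6.18 A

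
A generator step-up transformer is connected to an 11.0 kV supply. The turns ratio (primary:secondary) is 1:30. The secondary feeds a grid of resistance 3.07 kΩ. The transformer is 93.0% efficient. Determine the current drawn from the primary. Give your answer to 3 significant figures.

I_p ≈ 3470 A

V_s = 11000 × 30/1 = 330000 V.
I_s = V_s/R = 330000/3070 = 107.49 A.
P_out = V_s I_s = 330000 × 107.49 = 3.5472×10^7 W.
P_in = P_out/η = 3.5472×10^7/0.930 = 3.8142×10^7 W.
I_p = P_in/V_p = 3.8142×10^7/11000 = 3470 A.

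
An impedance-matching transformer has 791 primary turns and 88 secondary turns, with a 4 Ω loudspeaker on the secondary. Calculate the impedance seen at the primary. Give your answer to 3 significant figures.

Z_p ≈ 323 Ω

Z_p = (N_p/N_s)² × Z_s = (791/88)² × 4 = 323 Ω.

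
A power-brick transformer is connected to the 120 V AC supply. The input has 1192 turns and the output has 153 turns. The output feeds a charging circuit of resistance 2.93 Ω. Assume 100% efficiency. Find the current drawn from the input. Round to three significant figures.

V_out = V_in × N_out/N_in = 120 × 153/1192 = 15.403 V.
I_out = V_out/R = 15.403/2.93 = 5.2569 A.
For an ideal transformer I_in N_in = I_out N_out, so I_in = 5.2569 × 153/1192 = 0.675 A.

I_in ≈ 0.675 A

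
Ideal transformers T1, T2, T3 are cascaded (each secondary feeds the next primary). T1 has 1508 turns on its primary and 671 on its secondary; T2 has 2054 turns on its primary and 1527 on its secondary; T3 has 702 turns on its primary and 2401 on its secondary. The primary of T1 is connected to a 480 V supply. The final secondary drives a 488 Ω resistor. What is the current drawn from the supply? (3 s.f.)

After T1: V = 480.00 × 671/1508 = 213.58 V.
After T2: V = 213.58 × 1527/2054 = 158.78 V.
After T3: V = 158.78 × 2401/702 = 543.07 V.
I_load = 543.07/488 = 1.1128 A, so P_out = 543.07 × 1.1128 = 604.36 W.
All ideal ⇒ P_in = P_out, so I_supply = 604.36/480 = 1.26 A.

I_supply ≈ 1.26 A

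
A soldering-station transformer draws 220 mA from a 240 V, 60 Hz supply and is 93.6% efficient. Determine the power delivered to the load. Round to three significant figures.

P_in = V_p I_p = 240 × 0.220 = 52.800 W.
P_out = η P_in = 0.936 × 52.800 = 49.4 W.

P_out ≈ 49.4 W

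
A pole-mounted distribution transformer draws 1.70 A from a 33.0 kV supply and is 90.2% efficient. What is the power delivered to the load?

P_in = V_p I_p = 33000 × 1.70 = 56100 W.
P_out = η P_in = 0.902 × 56100 = 50600 W.

P_out ≈ 50600 W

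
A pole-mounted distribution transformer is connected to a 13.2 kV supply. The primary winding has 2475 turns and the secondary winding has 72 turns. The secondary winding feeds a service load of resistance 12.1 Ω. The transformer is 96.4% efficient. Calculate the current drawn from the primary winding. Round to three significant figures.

I_p ≈ 0.958 A

V_s = 13200 × 72/2475 = 384.00 V.
I_s = V_s/R = 384.00/12.1 = 31.736 A.
P_out = V_s I_s = 384.00 × 31.736 = 12186 W.
P_in = P_out/η = 12186/0.964 = 12642 W.
I_p = P_in/V_p = 12642/13200 = 0.958 A.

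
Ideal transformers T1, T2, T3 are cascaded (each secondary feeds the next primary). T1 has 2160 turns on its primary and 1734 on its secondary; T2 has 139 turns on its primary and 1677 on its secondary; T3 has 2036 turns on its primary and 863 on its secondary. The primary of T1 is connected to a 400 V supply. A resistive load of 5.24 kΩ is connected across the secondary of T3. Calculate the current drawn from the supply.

After T1: V = 400.00 × 1734/2160 = 321.11 V.
After T2: V = 321.11 × 1677/139 = 3874.1 V.
After T3: V = 3874.1 × 863/2036 = 1642.1 V.
I_load = 1642.1/5240 = 0.31338 A, so P_out = 1642.1 × 0.31338 = 514.61 W.
All ideal ⇒ P_in = P_out, so I_supply = 514.61/400 = 1.29 A.

I_supply ≈ 1.29 A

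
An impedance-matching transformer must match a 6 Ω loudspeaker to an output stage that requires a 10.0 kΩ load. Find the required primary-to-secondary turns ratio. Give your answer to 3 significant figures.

N_p/N_s ≈ 40.8

Z_p/Z_s = (N_p/N_s)², so N_p/N_s = √(10000/6) = √1670 = 40.8.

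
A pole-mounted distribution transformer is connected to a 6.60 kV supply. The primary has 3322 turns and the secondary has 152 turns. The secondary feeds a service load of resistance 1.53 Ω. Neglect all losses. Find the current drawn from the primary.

V_s = V_p × N_s/N_p = 6600 × 152/3322 = 301.99 V.
I_s = V_s/R = 301.99/1.53 = 197.38 A.
For an ideal transformer I_p N_p = I_s N_s, so I_p = 197.38 × 152/3322 = 9.03 A.

I_p ≈ 9.03 A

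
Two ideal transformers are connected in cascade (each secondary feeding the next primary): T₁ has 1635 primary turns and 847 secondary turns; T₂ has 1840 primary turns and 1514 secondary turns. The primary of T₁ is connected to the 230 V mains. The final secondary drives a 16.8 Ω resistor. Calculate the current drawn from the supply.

I_supply ≈ 2.49 A

After T₁: V = 230.00 × 847/1635 = 119.15 V.
After T₂: V = 119.15 × 1514/1840 = 98.040 V.
I_load = 98.040/16.8 = 5.8357 A, so P_out = 98.040 × 5.8357 = 572.13 W.
All ideal ⇒ P_in = P_out, so I_supply = 572.13/230 = 2.49 A.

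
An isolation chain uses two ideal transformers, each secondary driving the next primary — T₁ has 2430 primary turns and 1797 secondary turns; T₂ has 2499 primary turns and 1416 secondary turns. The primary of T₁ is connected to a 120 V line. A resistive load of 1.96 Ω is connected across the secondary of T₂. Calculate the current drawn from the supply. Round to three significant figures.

I_supply ≈ 10.7 A

Secondary of T₁: V = 120.00 × 1797/2430 = 88.741 V.
Secondary of T₂: V = 88.741 × 1416/2499 = 50.283 V.
I_load = 50.283/1.96 = 25.655 A, so P_out = 50.283 × 25.655 = 1290.0 W.
All ideal ⇒ P_in = P_out, so I_supply = 1290.0/120 = 10.7 A.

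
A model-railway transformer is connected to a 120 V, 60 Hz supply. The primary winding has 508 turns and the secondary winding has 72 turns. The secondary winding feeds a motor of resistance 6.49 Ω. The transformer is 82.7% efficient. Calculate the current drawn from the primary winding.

V_s = 120 × 72/508 = 17.008 V.
I_s = V_s/R = 17.008/6.49 = 2.6206 A.
P_out = V_s I_s = 17.008 × 2.6206 = 44.571 W.
P_in = P_out/η = 44.571/0.827 = 53.895 W.
I_p = P_in/V_p = 53.895/120 = 0.449 A.

I_p ≈ 0.449 A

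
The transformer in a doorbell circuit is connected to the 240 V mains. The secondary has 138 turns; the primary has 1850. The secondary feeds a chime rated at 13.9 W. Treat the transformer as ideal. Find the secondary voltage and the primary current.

V_s = V_p × N_s/N_p = 240 × 138/1850 = 17.903 V.
I_s = P/V_s = 13.9/17.903 = 0.77642 A.
I_p = I_s × N_s/N_p = 0.77642 × 138/1850 = 0.0579 A.

V_s ≈ 17.9 V, I_p ≈ 0.0579 A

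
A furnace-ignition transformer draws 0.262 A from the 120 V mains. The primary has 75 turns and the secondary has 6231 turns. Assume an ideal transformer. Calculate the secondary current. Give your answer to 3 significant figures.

I_s ≈ 0.00315 A

I_s/I_p = N_p/N_s, so I_s = 0.262 × 75/6231 = 0.00315 A.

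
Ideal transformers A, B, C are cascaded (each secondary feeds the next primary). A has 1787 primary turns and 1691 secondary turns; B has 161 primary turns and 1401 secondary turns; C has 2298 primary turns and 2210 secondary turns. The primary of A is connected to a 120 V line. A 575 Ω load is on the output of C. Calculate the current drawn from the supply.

Secondary of A: V = 120.00 × 1691/1787 = 113.55 V.
Secondary of B: V = 113.55 × 1401/161 = 988.13 V.
Secondary of C: V = 988.13 × 2210/2298 = 950.29 V.
I_load = 950.29/575 = 1.6527 A, so P_out = 950.29 × 1.6527 = 1570.5 W.
All ideal ⇒ P_in = P_out, so I_supply = 1570.5/120 = 13.1 A.

I_supply ≈ 13.1 A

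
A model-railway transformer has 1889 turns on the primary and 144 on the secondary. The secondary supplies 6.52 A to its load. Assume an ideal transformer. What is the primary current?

I_p ≈ 0.497 A

For an ideal transformer I_p/I_s = N_s/N_p, so I_p = 6.52 × 144/1889 = 0.497 A.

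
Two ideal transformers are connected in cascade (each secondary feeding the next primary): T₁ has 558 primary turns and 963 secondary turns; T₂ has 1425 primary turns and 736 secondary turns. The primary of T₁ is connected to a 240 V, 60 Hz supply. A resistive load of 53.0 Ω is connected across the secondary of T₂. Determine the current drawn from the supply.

Secondary of T₁: V = 240.00 × 963/558 = 414.19 V.
Secondary of T₂: V = 414.19 × 736/1425 = 213.93 V.
I_load = 213.93/53.0 = 4.0364 A, so P_out = 213.93 × 4.0364 = 863.49 W.
All ideal ⇒ P_in = P_out, so I_supply = 863.49/240 = 3.60 A.

I_supply ≈ 3.60 A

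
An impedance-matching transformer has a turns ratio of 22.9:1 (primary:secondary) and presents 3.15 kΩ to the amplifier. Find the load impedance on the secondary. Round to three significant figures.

Z_s ≈ 6.01 Ω

Z_s = Z_p/(N_p/N_s)² = 3150/22.9² = 6.01 Ω.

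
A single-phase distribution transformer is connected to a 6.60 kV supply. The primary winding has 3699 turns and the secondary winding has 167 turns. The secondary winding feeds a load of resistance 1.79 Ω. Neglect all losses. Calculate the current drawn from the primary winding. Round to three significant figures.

V_s = V_p × N_s/N_p = 6600 × 167/3699 = 297.97 V.
I_s = V_s/R = 297.97/1.79 = 166.47 A.
For an ideal transformer I_p N_p = I_s N_s, so I_p = 166.47 × 167/3699 = 7.52 A.

I_p ≈ 7.52 A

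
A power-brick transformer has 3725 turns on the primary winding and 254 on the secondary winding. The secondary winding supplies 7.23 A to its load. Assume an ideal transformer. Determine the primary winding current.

For an ideal transformer I_p/I_s = N_s/N_p, so I_p = 7.23 × 254/3725 = 0.493 A.

I_p ≈ 0.493 A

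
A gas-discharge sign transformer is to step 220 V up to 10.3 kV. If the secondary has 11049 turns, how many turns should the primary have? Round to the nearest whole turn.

N_p = 236 turns

N_p/N_s = V_p/V_s, so N_p = 11049 × 220/10300 = 236.0 ≈ 236 turns.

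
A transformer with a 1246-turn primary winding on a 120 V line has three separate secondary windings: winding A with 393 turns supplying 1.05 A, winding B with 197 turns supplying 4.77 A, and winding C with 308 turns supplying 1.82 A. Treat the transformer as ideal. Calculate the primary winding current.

V_A = 120 × 393/1246 = 37.849 V; V_B = 120 × 197/1246 = 18.973 V; V_C = 120 × 308/1246 = 29.663 V.
P_out = V_A I_A + V_B I_B + V_C I_C = 37.849×1.05 + 18.973×4.77 + 29.663×1.82 = 39.742 + 90.500 + 53.987 = 184.23 W.
Ideal ⇒ P_in = P_out, so I_p = P_out/V_p = 184.23/120 = 1.54 A.

I_p ≈ 1.54 A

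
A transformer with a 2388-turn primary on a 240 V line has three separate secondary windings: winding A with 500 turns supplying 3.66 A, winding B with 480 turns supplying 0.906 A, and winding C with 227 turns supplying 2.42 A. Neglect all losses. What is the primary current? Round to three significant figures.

I_p ≈ 1.18 A

V_A = 240 × 500/2388 = 50.251 V; V_B = 240 × 480/2388 = 48.241 V; V_C = 240 × 227/2388 = 22.814 V.
P_out = V_A I_A + V_B I_B + V_C I_C = 50.251×3.66 + 48.241×0.906 + 22.814×2.42 = 183.92 + 43.707 + 55.210 = 282.84 W.
Ideal ⇒ P_in = P_out, so I_p = P_out/V_p = 282.84/240 = 1.18 A.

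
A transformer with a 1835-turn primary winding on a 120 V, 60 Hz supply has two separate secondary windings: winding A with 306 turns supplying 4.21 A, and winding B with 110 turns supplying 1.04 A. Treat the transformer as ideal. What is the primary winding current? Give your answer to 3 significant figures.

V_A = 120 × 306/1835 = 20.011 V; V_B = 120 × 110/1835 = 7.1935 V.
P_out = V_A I_A + V_B I_B = 20.011×4.21 + 7.1935×1.04 = 84.246 + 7.4812 = 91.727 W.
Ideal ⇒ P_in = P_out, so I_p = P_out/V_p = 91.727/120 = 0.764 A.

I_p ≈ 0.764 A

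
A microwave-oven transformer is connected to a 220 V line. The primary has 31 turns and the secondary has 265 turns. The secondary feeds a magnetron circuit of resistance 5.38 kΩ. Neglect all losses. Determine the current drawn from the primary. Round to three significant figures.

I_p ≈ 2.99 A

V_s = V_p × N_s/N_p = 220 × 265/31 = 1880.6 V.
I_s = V_s/R = 1880.6/5380 = 0.34956 A.
For an ideal transformer I_p N_p = I_s N_s, so I_p = 0.34956 × 265/31 = 2.99 A.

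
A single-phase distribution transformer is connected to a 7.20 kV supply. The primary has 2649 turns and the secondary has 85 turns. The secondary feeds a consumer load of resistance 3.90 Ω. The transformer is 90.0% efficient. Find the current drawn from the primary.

I_p ≈ 2.11 A

V_s = 7200 × 85/2649 = 231.03 V.
I_s = V_s/R = 231.03/3.90 = 59.239 A.
P_out = V_s I_s = 231.03 × 59.239 = 13686 W.
P_in = P_out/η = 13686/0.900 = 15207 W.
I_p = P_in/V_p = 15207/7200 = 2.11 A.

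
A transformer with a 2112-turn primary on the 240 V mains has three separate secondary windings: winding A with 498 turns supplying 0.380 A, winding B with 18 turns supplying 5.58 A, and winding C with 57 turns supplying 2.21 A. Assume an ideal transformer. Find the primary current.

V_A = 240 × 498/2112 = 56.591 V; V_B = 240 × 18/2112 = 2.0455 V; V_C = 240 × 57/2112 = 6.4773 V.
P_out = V_A I_A + V_B I_B + V_C I_C = 56.591×0.380 + 2.0455×5.58 + 6.4773×2.21 = 21.505 + 11.414 + 14.315 = 47.233 W.
Ideal ⇒ P_in = P_out, so I_p = P_out/V_p = 47.233/240 = 0.197 A.

I_p ≈ 0.197 A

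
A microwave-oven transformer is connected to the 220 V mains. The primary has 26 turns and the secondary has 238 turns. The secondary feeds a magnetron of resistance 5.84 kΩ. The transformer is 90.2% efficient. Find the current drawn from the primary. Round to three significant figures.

I_p ≈ 3.50 A

V_s = 220 × 238/26 = 2013.8 V.
I_s = V_s/R = 2013.8/5840 = 0.34484 A.
P_out = V_s I_s = 2013.8 × 0.34484 = 694.45 W.
P_in = P_out/η = 694.45/0.902 = 769.90 W.
I_p = P_in/V_p = 769.90/220 = 3.50 A.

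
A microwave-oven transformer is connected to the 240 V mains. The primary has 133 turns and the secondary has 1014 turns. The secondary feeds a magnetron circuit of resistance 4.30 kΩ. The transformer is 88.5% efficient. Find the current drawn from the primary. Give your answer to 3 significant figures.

I_p ≈ 3.67 A

V_s = 240 × 1014/133 = 1829.8 V.
I_s = V_s/R = 1829.8/4300 = 0.42553 A.
P_out = V_s I_s = 1829.8 × 0.42553 = 778.62 W.
P_in = P_out/η = 778.62/0.885 = 879.80 W.
I_p = P_in/V_p = 879.80/240 = 3.67 A.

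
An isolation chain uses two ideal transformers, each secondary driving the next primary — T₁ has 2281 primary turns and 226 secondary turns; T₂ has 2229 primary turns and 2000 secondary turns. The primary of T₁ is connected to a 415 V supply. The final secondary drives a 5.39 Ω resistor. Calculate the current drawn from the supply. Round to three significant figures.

After T₁: V = 415.00 × 226/2281 = 41.118 V.
After T₂: V = 41.118 × 2000/2229 = 36.894 V.
I_load = 36.894/5.39 = 6.8448 A, so P_out = 36.894 × 6.8448 = 252.53 W.
All ideal ⇒ P_in = P_out, so I_supply = 252.53/415 = 0.609 A.

I_supply ≈ 0.609 A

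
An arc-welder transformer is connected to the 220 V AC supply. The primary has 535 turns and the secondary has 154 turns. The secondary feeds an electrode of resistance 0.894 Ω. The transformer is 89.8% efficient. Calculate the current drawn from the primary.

I_p ≈ 22.7 A

V_s = 220 × 154/535 = 63.327 V.
I_s = V_s/R = 63.327/0.894 = 70.836 A.
P_out = V_s I_s = 63.327 × 70.836 = 4485.8 W.
P_in = P_out/η = 4485.8/0.898 = 4995.3 W.
I_p = P_in/V_p = 4995.3/220 = 22.7 A.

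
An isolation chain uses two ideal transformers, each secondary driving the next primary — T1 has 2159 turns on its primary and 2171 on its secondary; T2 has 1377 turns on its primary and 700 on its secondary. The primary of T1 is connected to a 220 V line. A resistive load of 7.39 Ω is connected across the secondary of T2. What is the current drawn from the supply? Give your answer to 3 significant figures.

After T1: V = 220.00 × 2171/2159 = 221.22 V.
After T2: V = 221.22 × 700/1377 = 112.46 V.
I_load = 112.46/7.39 = 15.218 A, so P_out = 112.46 × 15.218 = 1711.4 W.
All ideal ⇒ P_in = P_out, so I_supply = 1711.4/220 = 7.78 A.

I_supply ≈ 7.78 A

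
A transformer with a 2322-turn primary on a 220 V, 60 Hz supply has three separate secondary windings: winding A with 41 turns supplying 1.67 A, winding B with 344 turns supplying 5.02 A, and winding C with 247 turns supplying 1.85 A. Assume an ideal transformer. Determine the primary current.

I_p ≈ 0.970 A

V_A = 220 × 41/2322 = 3.8846 V; V_B = 220 × 344/2322 = 32.593 V; V_C = 220 × 247/2322 = 23.402 V.
P_out = V_A I_A + V_B I_B + V_C I_C = 3.8846×1.67 + 32.593×5.02 + 23.402×1.85 = 6.4873 + 163.61 + 43.294 = 213.40 W.
Ideal ⇒ P_in = P_out, so I_p = P_out/V_p = 213.40/220 = 0.970 A.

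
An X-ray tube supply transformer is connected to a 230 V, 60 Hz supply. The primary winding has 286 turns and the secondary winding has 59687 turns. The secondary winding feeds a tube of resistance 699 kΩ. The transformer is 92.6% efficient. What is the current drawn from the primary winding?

V_s = 230 × 59687/286 = 48000 V.
I_s = V_s/R = 48000/699000 = 0.068670 A.
P_out = V_s I_s = 48000 × 0.068670 = 3296.1 W.
P_in = P_out/η = 3296.1/0.926 = 3559.5 W.
I_p = P_in/V_p = 3559.5/230 = 15.5 A.

I_p ≈ 15.5 A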